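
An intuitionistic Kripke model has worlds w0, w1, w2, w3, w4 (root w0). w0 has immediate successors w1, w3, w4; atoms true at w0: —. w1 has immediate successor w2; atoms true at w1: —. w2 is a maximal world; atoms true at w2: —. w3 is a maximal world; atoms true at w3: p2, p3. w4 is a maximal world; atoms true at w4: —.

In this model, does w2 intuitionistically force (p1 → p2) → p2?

No

w2 ⊮ (p1 → p2) → p2: already at w2 itself, w2 ⊩ p1 → p2 but w2 ⊮ p2.
w2 lacks atom p2, so w2 ⊮ p2.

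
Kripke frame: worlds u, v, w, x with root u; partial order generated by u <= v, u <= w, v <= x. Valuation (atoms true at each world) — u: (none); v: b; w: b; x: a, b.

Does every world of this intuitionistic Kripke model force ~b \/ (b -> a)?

Not every world: u ||-/- ~b \/ (b -> a).
u ||-/- ~b \/ (b -> a): neither disjunct is forced at u.
u ||-/- ~b since v is accessible from u and v ||- b.

No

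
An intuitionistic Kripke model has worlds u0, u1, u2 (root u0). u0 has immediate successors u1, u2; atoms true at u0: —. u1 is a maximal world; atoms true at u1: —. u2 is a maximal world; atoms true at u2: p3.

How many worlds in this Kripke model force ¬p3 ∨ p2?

u0: does not force it — u0 ⊮ ¬p3 ∨ p2: neither disjunct is forced at u0.
u1: forces it.
u2: does not force it.
Worlds forcing the formula: {u1}.

1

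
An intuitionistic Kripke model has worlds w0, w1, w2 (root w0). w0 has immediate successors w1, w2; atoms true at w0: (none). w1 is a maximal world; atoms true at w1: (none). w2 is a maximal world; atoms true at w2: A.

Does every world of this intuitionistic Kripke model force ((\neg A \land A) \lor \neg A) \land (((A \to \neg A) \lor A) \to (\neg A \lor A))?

Not every world: w0 \nVdash ((\neg A \land A) \lor \neg A) \land (((A \to \neg A) \lor A) \to (\neg A \lor A)).
w0 \nVdash ((\neg A \land A) \lor \neg A) \land (((A \to \neg A) \lor A) \to (\neg A \lor A)) since w0 fails (\neg A \land A) \lor \neg A.

No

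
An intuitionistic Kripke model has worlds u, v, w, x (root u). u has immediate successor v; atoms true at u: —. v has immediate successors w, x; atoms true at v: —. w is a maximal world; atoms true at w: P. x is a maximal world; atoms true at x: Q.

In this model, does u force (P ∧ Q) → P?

Yes

u ⊩ (P ∧ Q) → P vacuously: no world accessible from u forces the antecedent P ∧ Q.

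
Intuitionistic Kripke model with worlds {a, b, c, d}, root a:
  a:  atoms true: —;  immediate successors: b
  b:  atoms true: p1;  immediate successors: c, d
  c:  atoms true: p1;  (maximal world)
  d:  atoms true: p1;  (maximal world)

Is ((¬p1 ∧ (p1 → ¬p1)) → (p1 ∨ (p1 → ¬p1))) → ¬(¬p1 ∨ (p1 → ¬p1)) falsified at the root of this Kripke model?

No

a ⊩ ((¬p1 ∧ (p1 → ¬p1)) → (p1 ∨ (p1 → ¬p1))) → ¬(¬p1 ∨ (p1 → ¬p1)): every world accessible from a that forces (¬p1 ∧ (p1 → ¬p1)) → (p1 ∨ (p1 → ¬p1)) (namely a, b, c, d) also forces ¬(¬p1 ∨ (p1 → ¬p1)).
So the root a forces ((¬p1 ∧ (p1 → ¬p1)) → (p1 ∨ (p1 → ¬p1))) → ¬(¬p1 ∨ (p1 → ¬p1)); the model is not a countermodel.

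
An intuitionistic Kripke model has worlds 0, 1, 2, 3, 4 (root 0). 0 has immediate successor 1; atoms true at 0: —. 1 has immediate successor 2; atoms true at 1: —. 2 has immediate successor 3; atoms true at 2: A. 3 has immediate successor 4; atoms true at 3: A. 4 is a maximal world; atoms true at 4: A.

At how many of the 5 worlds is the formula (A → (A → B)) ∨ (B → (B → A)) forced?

5

0: forces it.
1: forces it.
2: forces it.
3: forces it.
4: forces it.
Worlds forcing the formula: {0, 1, 2, 3, 4}.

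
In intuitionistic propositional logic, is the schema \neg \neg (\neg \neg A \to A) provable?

This is the double negation of double-negation elimination, which is intuitionistically derivable.
By Glivenko's theorem the double negation of any classical propositional tautology is intuitionistically provable; \neg \neg A \to A is classically a tautology.

Yes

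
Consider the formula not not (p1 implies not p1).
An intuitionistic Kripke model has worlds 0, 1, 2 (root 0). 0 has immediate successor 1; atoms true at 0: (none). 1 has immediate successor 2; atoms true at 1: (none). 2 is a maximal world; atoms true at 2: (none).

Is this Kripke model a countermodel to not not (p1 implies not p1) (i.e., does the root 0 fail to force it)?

0 forces not not (p1 implies not p1): no world accessible from 0 forces not (p1 implies not p1).
So the root 0 forces not not (p1 implies not p1); the model is not a countermodel.

No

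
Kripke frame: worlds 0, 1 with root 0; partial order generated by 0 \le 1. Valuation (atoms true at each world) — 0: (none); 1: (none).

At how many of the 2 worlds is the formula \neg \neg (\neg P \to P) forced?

0

0: does not force it — 0 \nVdash \neg \neg (\neg P \to P) since 0 is accessible from 0 and 0 \Vdash \neg (\neg P \to P).
1: does not force it — 1 \nVdash \neg \neg (\neg P \to P) since 1 is accessible from 1 and 1 \Vdash \neg (\neg P \to P).
Worlds forcing the formula: { }.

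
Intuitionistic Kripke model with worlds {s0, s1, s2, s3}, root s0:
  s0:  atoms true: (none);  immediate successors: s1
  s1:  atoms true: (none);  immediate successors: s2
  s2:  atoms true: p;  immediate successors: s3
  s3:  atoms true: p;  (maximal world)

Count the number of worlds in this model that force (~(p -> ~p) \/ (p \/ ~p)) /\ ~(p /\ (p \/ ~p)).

s0: does not force it — s0 ||-/- (~(p -> ~p) \/ (p \/ ~p)) /\ ~(p /\ (p \/ ~p)) since s0 fails ~(p /\ (p \/ ~p)).
s1: does not force it — s1 ||-/- (~(p -> ~p) \/ (p \/ ~p)) /\ ~(p /\ (p \/ ~p)) since s1 fails ~(p /\ (p \/ ~p)).
s2: does not force it.
s3: does not force it.
Worlds forcing the formula: { }.

0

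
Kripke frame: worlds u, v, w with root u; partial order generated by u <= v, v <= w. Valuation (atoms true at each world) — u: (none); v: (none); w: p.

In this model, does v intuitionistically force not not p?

v forces not not p: no world accessible from v forces not p.

Yes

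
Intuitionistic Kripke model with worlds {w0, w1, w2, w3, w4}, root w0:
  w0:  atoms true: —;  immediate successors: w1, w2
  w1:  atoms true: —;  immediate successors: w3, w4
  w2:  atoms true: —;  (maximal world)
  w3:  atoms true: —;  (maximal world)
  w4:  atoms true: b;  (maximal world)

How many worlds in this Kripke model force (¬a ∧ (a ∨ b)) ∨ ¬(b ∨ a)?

3

w0: does not force it — w0 ⊮ (¬a ∧ (a ∨ b)) ∨ ¬(b ∨ a): neither disjunct is forced at w0.
w1: does not force it — w1 ⊮ (¬a ∧ (a ∨ b)) ∨ ¬(b ∨ a): neither disjunct is forced at w1.
w2: forces it.
w3: forces it.
w4: forces it.
Worlds forcing the formula: {w2, w3, w4}.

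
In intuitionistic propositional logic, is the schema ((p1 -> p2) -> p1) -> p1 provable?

This is Peirce's law, which is not intuitionistically valid.
A Kripke countermodel: worlds 0, 1; order generated by 0 <= 1; atoms true at each world — 0:{}; 1:{p1}.
0 ||-/- ((p1 -> p2) -> p1) -> p1: already at 0 itself, 0 ||- (p1 -> p2) -> p1 but 0 ||-/- p1.
0 lacks atom p1, so 0 ||-/- p1.
So the root 0 does not force the formula.

No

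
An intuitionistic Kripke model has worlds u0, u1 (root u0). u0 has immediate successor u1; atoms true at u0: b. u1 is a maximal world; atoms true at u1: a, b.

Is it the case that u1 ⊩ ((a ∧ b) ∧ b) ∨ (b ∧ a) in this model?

u1 ⊩ ((a ∧ b) ∧ b) ∨ (b ∧ a) via the disjunct (a ∧ b) ∧ b.

Yes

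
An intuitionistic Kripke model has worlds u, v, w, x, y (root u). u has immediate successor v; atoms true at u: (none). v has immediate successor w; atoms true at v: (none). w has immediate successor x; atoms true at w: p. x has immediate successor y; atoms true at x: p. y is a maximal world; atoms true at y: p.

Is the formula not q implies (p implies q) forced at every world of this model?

No

Not every world: u does not force not q implies (p implies q).
u does not force not q implies (p implies q): already at u itself, u forces not q but u does not force p implies q.
u does not force p implies q: at the accessible world w, w forces p but w does not force q.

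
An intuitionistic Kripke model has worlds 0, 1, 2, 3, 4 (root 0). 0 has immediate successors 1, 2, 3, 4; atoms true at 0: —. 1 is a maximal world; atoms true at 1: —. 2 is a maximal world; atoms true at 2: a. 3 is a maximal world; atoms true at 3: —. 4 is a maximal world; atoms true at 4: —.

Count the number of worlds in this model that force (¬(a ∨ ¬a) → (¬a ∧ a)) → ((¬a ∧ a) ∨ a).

0: does not force it — 0 ⊮ (¬(a ∨ ¬a) → (¬a ∧ a)) → ((¬a ∧ a) ∨ a): already at 0 itself, 0 ⊩ ¬(a ∨ ¬a) → (¬a ∧ a) but 0 ⊮ (¬a ∧ a) ∨ a.
1: does not force it — 1 ⊮ (¬(a ∨ ¬a) → (¬a ∧ a)) → ((¬a ∧ a) ∨ a): already at 1 itself, 1 ⊩ ¬(a ∨ ¬a) → (¬a ∧ a) but 1 ⊮ (¬a ∧ a) ∨ a.
2: forces it.
3: does not force it.
4: does not force it.
Worlds forcing the formula: {2}.

1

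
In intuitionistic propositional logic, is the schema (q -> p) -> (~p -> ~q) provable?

This is the forward direction of contraposition, which is intuitionistically derivable.
Assume q -> p and ~p. If q held then p would follow, contradicting ~p; so ~q.

Yes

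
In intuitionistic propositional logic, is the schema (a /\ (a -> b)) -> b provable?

Yes

This is modus ponens in implicational form, which is intuitionistically derivable.
If a world forces a and a -> b, then applying the implication at that world (which is accessible from itself) gives b.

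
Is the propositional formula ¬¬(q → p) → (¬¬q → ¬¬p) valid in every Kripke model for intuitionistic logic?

This is the distribution of double negation over implication, which is intuitionistically derivable.
Assume ¬¬(q → p) and ¬¬q; suppose ¬p. Then q → p would give ¬q (by contraposition), contradicting ¬¬q; so ¬(q → p), contradicting ¬¬(q → p). Hence ¬¬p.

Yes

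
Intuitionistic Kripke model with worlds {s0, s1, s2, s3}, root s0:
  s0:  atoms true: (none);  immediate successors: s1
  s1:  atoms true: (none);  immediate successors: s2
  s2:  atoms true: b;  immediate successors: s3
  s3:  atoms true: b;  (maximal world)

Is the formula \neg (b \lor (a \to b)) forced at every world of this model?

Not every world: s0 \nVdash \neg (b \lor (a \to b)).
s0 \nVdash \neg (b \lor (a \to b)) since s0 is accessible from s0 and s0 \Vdash b \lor (a \to b).
s0 \Vdash b \lor (a \to b) via the disjunct a \to b.

No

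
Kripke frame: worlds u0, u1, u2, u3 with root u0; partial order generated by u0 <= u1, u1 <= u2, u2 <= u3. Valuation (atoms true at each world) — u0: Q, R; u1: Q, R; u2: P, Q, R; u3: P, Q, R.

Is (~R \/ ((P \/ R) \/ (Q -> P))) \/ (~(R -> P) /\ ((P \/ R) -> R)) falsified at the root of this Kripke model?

u0 ||- (~R \/ ((P \/ R) \/ (Q -> P))) \/ (~(R -> P) /\ ((P \/ R) -> R)) via the disjunct ~R \/ ((P \/ R) \/ (Q -> P)).
So the root u0 forces (~R \/ ((P \/ R) \/ (Q -> P))) \/ (~(R -> P) /\ ((P \/ R) -> R)); the model is not a countermodel.

No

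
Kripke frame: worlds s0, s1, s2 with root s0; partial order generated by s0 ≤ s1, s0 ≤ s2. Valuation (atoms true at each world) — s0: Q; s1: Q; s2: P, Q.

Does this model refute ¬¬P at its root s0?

s0 ⊮ ¬¬P since s1 is accessible from s0 and s1 ⊩ ¬P.
s1 ⊩ ¬P: no world accessible from s1 forces P.
So the root s0 does not force ¬¬P; the model is a countermodel.

Yes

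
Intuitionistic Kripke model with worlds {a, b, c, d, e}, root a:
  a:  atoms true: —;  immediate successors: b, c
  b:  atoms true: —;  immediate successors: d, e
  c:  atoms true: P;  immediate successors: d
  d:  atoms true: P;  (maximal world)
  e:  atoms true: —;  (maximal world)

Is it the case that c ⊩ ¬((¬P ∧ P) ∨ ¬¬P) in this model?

c ⊮ ¬((¬P ∧ P) ∨ ¬¬P) since c is accessible from c and c ⊩ (¬P ∧ P) ∨ ¬¬P.
c ⊩ (¬P ∧ P) ∨ ¬¬P via the disjunct ¬¬P.

No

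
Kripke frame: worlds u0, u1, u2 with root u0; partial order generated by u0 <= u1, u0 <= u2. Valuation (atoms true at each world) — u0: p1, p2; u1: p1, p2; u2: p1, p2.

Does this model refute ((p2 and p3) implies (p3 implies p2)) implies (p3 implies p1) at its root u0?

u0 forces ((p2 and p3) implies (p3 implies p2)) implies (p3 implies p1): every world accessible from u0 that forces (p2 and p3) implies (p3 implies p2) (namely u0, u1, u2) also forces p3 implies p1.
So the root u0 forces ((p2 and p3) implies (p3 implies p2)) implies (p3 implies p1); the model is not a countermodel.

No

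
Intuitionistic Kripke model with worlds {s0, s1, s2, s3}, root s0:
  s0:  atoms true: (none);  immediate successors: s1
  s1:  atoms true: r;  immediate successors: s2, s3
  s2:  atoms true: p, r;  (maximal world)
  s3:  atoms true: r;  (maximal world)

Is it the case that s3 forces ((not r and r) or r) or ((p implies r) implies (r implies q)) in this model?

Yes

s3 forces ((not r and r) or r) or ((p implies r) implies (r implies q)) via the disjunct (not r and r) or r.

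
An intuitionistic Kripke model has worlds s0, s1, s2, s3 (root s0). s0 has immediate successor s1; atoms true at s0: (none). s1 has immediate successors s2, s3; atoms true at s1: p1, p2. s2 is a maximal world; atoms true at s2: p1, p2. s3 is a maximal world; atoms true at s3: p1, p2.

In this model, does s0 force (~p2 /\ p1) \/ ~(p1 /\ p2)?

No

s0 ||-/- (~p2 /\ p1) \/ ~(p1 /\ p2): neither disjunct is forced at s0.
s0 ||-/- ~p2 /\ p1 since s0 fails ~p2.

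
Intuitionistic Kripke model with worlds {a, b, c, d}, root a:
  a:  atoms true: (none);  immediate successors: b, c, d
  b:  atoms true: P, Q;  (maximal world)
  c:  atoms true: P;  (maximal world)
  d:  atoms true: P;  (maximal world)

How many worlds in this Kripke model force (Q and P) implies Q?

4

a: forces it.
b: forces it.
c: forces it.
d: forces it.
Worlds forcing the formula: {a, b, c, d}.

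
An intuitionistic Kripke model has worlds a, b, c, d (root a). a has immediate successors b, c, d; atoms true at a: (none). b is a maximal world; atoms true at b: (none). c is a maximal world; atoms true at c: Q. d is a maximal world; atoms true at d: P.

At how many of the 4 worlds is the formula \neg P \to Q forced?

2

a: does not force it — a \nVdash \neg P \to Q: at the accessible world b, b \Vdash \neg P but b \nVdash Q.
b: does not force it — b \nVdash \neg P \to Q: already at b itself, b \Vdash \neg P but b \nVdash Q.
c: forces it.
d: forces it.
Worlds forcing the formula: {c, d}.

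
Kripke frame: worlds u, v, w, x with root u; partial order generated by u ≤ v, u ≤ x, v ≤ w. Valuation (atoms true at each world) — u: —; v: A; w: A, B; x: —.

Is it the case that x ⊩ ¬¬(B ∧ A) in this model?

No

x ⊮ ¬¬(B ∧ A) since x is accessible from x and x ⊩ ¬(B ∧ A).
x ⊩ ¬(B ∧ A): no world accessible from x forces B ∧ A.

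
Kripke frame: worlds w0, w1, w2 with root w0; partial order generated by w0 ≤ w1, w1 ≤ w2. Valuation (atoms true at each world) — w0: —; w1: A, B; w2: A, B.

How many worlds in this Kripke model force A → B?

w0: forces it.
w1: forces it.
w2: forces it.
Worlds forcing the formula: {w0, w1, w2}.

3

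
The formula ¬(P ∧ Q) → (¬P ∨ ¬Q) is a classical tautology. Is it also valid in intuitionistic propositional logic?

No

This is the constructively invalid direction of De Morgan's law for conjunction, which is not intuitionistically valid.
A Kripke countermodel: worlds a, b, c; order generated by a ≤ b, a ≤ c; atoms true at each world — a:{}; b:{P}; c:{Q}.
a ⊮ ¬(P ∧ Q) → (¬P ∨ ¬Q): already at a itself, a ⊩ ¬(P ∧ Q) but a ⊮ ¬P ∨ ¬Q.
a ⊮ ¬P ∨ ¬Q: neither disjunct is forced at a.
a ⊮ ¬P since b is accessible from a and b ⊩ P.
So the root a does not force the formula.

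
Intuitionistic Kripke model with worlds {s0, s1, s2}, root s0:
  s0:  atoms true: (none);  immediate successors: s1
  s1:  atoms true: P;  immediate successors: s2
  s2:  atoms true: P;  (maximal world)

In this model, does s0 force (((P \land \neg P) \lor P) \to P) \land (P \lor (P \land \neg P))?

No

s0 \nVdash (((P \land \neg P) \lor P) \to P) \land (P \lor (P \land \neg P)) since s0 fails P \lor (P \land \neg P).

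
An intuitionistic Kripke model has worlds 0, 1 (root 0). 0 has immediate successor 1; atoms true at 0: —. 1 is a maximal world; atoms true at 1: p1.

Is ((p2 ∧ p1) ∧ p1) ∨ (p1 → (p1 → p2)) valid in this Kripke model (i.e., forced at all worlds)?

No

Not every world: 0 ⊮ ((p2 ∧ p1) ∧ p1) ∨ (p1 → (p1 → p2)).
0 ⊮ ((p2 ∧ p1) ∧ p1) ∨ (p1 → (p1 → p2)): neither disjunct is forced at 0.
0 ⊮ (p2 ∧ p1) ∧ p1 since 0 fails p2 ∧ p1.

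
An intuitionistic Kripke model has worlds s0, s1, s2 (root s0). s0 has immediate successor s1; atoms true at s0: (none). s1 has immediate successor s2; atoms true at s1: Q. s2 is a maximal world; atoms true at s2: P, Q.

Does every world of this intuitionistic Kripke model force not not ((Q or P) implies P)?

s0 forces not not ((Q or P) implies P): no world accessible from s0 forces not ((Q or P) implies P).
Since the root s0 forces not not ((Q or P) implies P) and forcing is persistent (monotone upward), every world forces it.

Yes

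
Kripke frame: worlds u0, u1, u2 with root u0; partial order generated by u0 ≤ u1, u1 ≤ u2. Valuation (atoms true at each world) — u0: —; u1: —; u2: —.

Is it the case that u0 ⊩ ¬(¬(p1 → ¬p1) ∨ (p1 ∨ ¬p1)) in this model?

No

u0 ⊮ ¬(¬(p1 → ¬p1) ∨ (p1 ∨ ¬p1)) since u0 is accessible from u0 and u0 ⊩ ¬(p1 → ¬p1) ∨ (p1 ∨ ¬p1).
u0 ⊩ ¬(p1 → ¬p1) ∨ (p1 ∨ ¬p1) via the disjunct p1 ∨ ¬p1.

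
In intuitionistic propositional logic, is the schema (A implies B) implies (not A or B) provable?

This is the material-implication-as-disjunction principle, which is not intuitionistically valid.
A Kripke countermodel: worlds u0, u1; order generated by u0 <= u1; atoms true at each world — u0:{}; u1:{A,B}.
u0 does not force (A implies B) implies (not A or B): already at u0 itself, u0 forces A implies B but u0 does not force not A or B.
u0 does not force not A or B: neither disjunct is forced at u0.
u0 does not force not A since u1 is accessible from u0 and u1 forces A.
So the root u0 does not force the formula.

No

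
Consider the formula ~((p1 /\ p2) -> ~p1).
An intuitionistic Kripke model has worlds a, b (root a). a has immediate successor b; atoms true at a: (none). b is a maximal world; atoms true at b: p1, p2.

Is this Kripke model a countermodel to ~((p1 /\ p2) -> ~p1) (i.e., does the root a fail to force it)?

a ||- ~((p1 /\ p2) -> ~p1): no world accessible from a forces (p1 /\ p2) -> ~p1.
So the root a forces ~((p1 /\ p2) -> ~p1); the model is not a countermodel.

No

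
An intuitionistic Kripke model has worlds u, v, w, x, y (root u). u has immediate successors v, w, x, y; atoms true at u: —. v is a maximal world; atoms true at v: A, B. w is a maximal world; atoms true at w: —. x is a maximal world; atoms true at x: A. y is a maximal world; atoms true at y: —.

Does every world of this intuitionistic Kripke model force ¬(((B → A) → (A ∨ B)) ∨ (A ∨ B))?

Not every world: u ⊮ ¬(((B → A) → (A ∨ B)) ∨ (A ∨ B)).
u ⊮ ¬(((B → A) → (A ∨ B)) ∨ (A ∨ B)) since v is accessible from u and v ⊩ ((B → A) → (A ∨ B)) ∨ (A ∨ B).
v ⊩ ((B → A) → (A ∨ B)) ∨ (A ∨ B) via the disjunct (B → A) → (A ∨ B).

No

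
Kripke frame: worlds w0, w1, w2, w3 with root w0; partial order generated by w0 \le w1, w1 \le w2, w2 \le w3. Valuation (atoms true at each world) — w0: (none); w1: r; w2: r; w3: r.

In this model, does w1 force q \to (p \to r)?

w1 \Vdash q \to (p \to r) vacuously: no world accessible from w1 forces the antecedent q.

Yes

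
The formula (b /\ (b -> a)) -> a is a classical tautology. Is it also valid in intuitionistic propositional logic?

This is modus ponens in implicational form, which is intuitionistically derivable.
If a world forces b and b -> a, then applying the implication at that world (which is accessible from itself) gives a.

Yes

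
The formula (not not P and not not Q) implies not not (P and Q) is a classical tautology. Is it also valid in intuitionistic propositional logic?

This is the distribution of double negation over conjunction, which is intuitionistically derivable.
Assume not not P, not not Q, and not (P and Q). From P we'd get not Q (since P and Q is refuted), contradicting not not Q; so not P, contradicting not not P.

Yes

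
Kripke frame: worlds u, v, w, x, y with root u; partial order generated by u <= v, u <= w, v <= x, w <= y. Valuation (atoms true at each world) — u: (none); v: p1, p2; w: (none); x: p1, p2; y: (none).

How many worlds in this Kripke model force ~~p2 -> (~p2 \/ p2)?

5

u: forces it.
v: forces it.
w: forces it.
x: forces it.
y: forces it.
Worlds forcing the formula: {u, v, w, x, y}.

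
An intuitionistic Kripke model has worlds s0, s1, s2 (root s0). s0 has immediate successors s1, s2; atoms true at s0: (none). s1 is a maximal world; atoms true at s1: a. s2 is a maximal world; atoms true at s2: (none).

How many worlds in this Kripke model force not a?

1

s0: does not force it — s0 does not force not a since s1 is accessible from s0 and s1 forces a.
s1: does not force it — s1 does not force not a since s1 is accessible from s1 and s1 forces a.
s2: forces it.
Worlds forcing the formula: {s2}.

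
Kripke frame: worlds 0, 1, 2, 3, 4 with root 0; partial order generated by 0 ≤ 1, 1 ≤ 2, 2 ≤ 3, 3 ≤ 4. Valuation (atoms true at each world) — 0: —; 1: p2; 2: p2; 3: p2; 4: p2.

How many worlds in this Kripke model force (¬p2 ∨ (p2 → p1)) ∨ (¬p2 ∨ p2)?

0: does not force it — 0 ⊮ (¬p2 ∨ (p2 → p1)) ∨ (¬p2 ∨ p2): neither disjunct is forced at 0.
1: forces it.
2: forces it.
3: forces it.
4: forces it.
Worlds forcing the formula: {1, 2, 3, 4}.

4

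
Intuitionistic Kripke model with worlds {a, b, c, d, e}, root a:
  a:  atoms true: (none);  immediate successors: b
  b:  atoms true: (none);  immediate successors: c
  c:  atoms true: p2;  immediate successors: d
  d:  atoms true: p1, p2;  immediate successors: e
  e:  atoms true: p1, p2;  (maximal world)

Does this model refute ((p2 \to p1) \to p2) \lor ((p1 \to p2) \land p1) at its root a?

No

a \Vdash ((p2 \to p1) \to p2) \lor ((p1 \to p2) \land p1) via the disjunct (p2 \to p1) \to p2.
So the root a forces ((p2 \to p1) \to p2) \lor ((p1 \to p2) \land p1); the model is not a countermodel.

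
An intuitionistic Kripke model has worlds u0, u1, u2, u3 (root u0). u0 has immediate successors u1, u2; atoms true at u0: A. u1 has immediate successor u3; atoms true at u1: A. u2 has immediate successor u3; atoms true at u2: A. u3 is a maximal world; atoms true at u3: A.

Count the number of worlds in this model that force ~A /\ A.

0

u0: does not force it — u0 ||-/- ~A /\ A since u0 fails ~A.
u1: does not force it — u1 ||-/- ~A /\ A since u1 fails ~A.
u2: does not force it.
u3: does not force it.
Worlds forcing the formula: { }.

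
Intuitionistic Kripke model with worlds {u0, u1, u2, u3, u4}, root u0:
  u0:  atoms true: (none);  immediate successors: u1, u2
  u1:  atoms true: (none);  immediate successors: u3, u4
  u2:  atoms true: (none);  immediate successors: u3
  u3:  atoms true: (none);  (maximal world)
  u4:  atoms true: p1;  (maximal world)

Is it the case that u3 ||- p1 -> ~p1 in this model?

u3 ||- p1 -> ~p1 vacuously: no world accessible from u3 forces the antecedent p1.

Yes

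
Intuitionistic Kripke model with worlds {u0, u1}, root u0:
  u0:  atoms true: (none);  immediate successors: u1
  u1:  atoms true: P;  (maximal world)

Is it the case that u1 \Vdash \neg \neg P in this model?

u1 \Vdash \neg \neg P: no world accessible from u1 forces \neg P.

Yes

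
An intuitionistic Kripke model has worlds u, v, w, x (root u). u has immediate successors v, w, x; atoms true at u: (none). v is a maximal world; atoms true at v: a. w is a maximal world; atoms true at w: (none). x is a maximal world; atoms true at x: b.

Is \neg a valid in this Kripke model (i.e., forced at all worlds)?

No

Not every world: u \nVdash \neg a.
u \nVdash \neg a since v is accessible from u and v \Vdash a.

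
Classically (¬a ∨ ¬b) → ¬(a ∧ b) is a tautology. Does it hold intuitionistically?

Yes

This is a constructively valid De Morgan direction (disjunction of negations to negated conjunction), which is intuitionistically derivable.
If ¬a holds at a world then no accessible world forces a, hence none forces a ∧ b; likewise for ¬b.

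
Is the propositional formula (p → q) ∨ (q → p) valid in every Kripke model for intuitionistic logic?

No

This is the Gödel–Dummett linearity axiom, which is not intuitionistically valid.
A Kripke countermodel: worlds u, v, w; order generated by u ≤ v, u ≤ w; atoms true at each world — u:{}; v:{p}; w:{q}.
u ⊮ (p → q) ∨ (q → p): neither disjunct is forced at u.
u ⊮ p → q: at the accessible world v, v ⊩ p but v ⊮ q.
v lacks atom q, so v ⊮ q.
So the root u does not force the formula.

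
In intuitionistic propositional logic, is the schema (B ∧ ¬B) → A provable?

Yes

This is an instance of ex falso quodlibet, which is intuitionistically derivable.
No world can force both B and ¬B, so the antecedent B ∧ ¬B is never forced and the implication holds vacuously at every world.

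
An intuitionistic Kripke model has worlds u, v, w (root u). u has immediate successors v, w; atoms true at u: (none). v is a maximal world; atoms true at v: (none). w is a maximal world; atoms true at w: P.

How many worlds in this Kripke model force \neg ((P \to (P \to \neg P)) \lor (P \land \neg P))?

1

u: does not force it — u \nVdash \neg ((P \to (P \to \neg P)) \lor (P \land \neg P)) since v is accessible from u and v \Vdash (P \to (P \to \neg P)) \lor (P \land \neg P).
v: does not force it.
w: forces it.
Worlds forcing the formula: {w}.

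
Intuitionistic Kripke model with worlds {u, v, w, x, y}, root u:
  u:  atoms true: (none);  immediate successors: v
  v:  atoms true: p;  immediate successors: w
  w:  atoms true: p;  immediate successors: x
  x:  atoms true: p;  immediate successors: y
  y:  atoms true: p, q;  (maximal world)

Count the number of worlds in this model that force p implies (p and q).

u: does not force it — u does not force p implies (p and q): at the accessible world v, v forces p but v does not force p and q.
v: does not force it — v does not force p implies (p and q): already at v itself, v forces p but v does not force p and q.
w: does not force it.
x: does not force it.
y: forces it.
Worlds forcing the formula: {y}.

1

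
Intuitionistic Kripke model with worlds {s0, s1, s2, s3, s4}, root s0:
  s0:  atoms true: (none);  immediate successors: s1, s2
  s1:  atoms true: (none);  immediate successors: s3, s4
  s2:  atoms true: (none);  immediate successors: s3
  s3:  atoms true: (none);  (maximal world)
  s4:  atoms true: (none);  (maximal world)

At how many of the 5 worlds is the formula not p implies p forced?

s0: does not force it — s0 does not force not p implies p: already at s0 itself, s0 forces not p but s0 does not force p.
s1: does not force it.
s2: does not force it.
s3: does not force it.
s4: does not force it.
Worlds forcing the formula: { }.

0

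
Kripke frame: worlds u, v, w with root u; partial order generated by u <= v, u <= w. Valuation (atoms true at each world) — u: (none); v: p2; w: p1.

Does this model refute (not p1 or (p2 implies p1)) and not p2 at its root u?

u does not force (not p1 or (p2 implies p1)) and not p2 since u fails not p1 or (p2 implies p1).
So the root u does not force (not p1 or (p2 implies p1)) and not p2; the model is a countermodel.

Yes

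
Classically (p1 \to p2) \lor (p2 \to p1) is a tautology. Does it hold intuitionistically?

This is the Gödel–Dummett linearity axiom, which is not intuitionistically valid.
A Kripke countermodel: worlds w0, w1, w2; order generated by w0 \le w1, w0 \le w2; atoms true at each world — w0:{}; w1:{p1}; w2:{p2}.
w0 \nVdash (p1 \to p2) \lor (p2 \to p1): neither disjunct is forced at w0.
w0 \nVdash p1 \to p2: at the accessible world w1, w1 \Vdash p1 but w1 \nVdash p2.
w1 lacks atom p2, so w1 \nVdash p2.
So the root w0 does not force the formula.

No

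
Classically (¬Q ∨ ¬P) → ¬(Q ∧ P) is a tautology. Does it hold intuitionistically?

This is a constructively valid De Morgan direction (disjunction of negations to negated conjunction), which is intuitionistically derivable.
If ¬Q holds at a world then no accessible world forces Q, hence none forces Q ∧ P; likewise for ¬P.

Yes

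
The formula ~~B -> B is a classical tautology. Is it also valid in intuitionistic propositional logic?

This is double-negation elimination, which is not intuitionistically valid.
A Kripke countermodel: worlds w0, w1; order generated by w0 <= w1; atoms true at each world — w0:{}; w1:{B}.
w0 ||-/- ~~B -> B: already at w0 itself, w0 ||- ~~B but w0 ||-/- B.
w0 lacks atom B, so w0 ||-/- B.
So the root w0 does not force the formula.

No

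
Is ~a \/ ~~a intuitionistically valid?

This is the weak law of excluded middle, which is not intuitionistically valid.
A Kripke countermodel: worlds u0, u1, u2; order generated by u0 <= u1, u0 <= u2; atoms true at each world — u0:{}; u1:{a}; u2:{}.
u0 ||-/- ~a \/ ~~a: neither disjunct is forced at u0.
u0 ||-/- ~a since u1 is accessible from u0 and u1 ||- a.
So the root u0 does not force the formula.

No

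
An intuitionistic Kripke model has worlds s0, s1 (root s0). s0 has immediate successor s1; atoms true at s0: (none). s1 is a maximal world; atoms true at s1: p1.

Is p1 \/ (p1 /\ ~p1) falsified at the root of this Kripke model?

s0 ||-/- p1 \/ (p1 /\ ~p1): neither disjunct is forced at s0.
s0 lacks atom p1, so s0 ||-/- p1.
So the root s0 does not force p1 \/ (p1 /\ ~p1); the model is a countermodel.

Yes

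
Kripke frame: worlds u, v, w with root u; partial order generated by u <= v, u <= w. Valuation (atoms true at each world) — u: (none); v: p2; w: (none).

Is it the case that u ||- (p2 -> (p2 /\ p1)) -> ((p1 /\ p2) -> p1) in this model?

Yes

u ||- (p2 -> (p2 /\ p1)) -> ((p1 /\ p2) -> p1): every world accessible from u that forces p2 -> (p2 /\ p1) (namely w) also forces (p1 /\ p2) -> p1.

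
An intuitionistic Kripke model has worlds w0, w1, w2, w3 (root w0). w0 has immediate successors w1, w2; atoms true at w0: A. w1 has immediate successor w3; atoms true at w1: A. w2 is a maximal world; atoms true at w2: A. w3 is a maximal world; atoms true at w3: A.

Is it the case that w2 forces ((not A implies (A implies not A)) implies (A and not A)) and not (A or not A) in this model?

No

w2 does not force ((not A implies (A implies not A)) implies (A and not A)) and not (A or not A) since w2 fails (not A implies (A implies not A)) implies (A and not A).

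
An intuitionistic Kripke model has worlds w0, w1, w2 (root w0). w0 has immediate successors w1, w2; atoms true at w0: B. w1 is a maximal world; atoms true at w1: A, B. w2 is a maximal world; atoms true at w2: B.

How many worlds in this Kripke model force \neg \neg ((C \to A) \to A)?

w0: does not force it — w0 \nVdash \neg \neg ((C \to A) \to A) since w2 is accessible from w0 and w2 \Vdash \neg ((C \to A) \to A).
w1: forces it.
w2: does not force it — w2 \nVdash \neg \neg ((C \to A) \to A) since w2 is accessible from w2 and w2 \Vdash \neg ((C \to A) \to A).
Worlds forcing the formula: {w1}.

1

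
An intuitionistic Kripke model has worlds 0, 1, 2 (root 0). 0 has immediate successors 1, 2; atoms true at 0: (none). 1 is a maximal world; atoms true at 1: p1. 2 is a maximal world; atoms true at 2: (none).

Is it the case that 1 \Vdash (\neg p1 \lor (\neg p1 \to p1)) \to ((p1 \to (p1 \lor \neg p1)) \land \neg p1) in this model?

No

1 \nVdash (\neg p1 \lor (\neg p1 \to p1)) \to ((p1 \to (p1 \lor \neg p1)) \land \neg p1): already at 1 itself, 1 \Vdash \neg p1 \lor (\neg p1 \to p1) but 1 \nVdash (p1 \to (p1 \lor \neg p1)) \land \neg p1.
1 \nVdash (p1 \to (p1 \lor \neg p1)) \land \neg p1 since 1 fails \neg p1.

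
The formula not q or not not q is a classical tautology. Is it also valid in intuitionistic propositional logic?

This is the weak law of excluded middle, which is not intuitionistically valid.
A Kripke countermodel: worlds w0, w1, w2; order generated by w0 <= w1, w0 <= w2; atoms true at each world — w0:{}; w1:{q}; w2:{}.
w0 does not force not q or not not q: neither disjunct is forced at w0.
w0 does not force not q since w1 is accessible from w0 and w1 forces q.
So the root w0 does not force the formula.

No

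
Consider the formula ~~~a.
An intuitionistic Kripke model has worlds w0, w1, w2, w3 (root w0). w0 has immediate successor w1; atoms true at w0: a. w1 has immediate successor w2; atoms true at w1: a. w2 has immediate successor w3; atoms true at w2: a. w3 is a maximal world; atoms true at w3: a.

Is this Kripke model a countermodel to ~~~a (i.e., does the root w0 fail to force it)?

w0 ||-/- ~~~a since w0 is accessible from w0 and w0 ||- ~~a.
w0 ||- ~~a: no world accessible from w0 forces ~a.
So the root w0 does not force ~~~a; the model is a countermodel.

Yes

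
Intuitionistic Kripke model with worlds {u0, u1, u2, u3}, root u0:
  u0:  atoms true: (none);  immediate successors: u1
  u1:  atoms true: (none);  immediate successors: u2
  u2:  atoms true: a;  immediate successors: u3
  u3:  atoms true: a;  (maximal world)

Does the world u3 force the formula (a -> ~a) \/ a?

u3 ||- (a -> ~a) \/ a via the disjunct a.

Yes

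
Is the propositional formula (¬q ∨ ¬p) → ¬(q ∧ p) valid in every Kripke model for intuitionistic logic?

Yes

This is a constructively valid De Morgan direction (disjunction of negations to negated conjunction), which is intuitionistically derivable.
If ¬q holds at a world then no accessible world forces q, hence none forces q ∧ p; likewise for ¬p.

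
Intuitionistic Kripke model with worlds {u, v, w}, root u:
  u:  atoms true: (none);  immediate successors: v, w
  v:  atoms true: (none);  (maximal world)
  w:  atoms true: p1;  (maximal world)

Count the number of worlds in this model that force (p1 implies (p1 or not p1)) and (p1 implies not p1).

1

u: does not force it — u does not force (p1 implies (p1 or not p1)) and (p1 implies not p1) since u fails p1 implies not p1.
v: forces it.
w: does not force it.
Worlds forcing the formula: {v}.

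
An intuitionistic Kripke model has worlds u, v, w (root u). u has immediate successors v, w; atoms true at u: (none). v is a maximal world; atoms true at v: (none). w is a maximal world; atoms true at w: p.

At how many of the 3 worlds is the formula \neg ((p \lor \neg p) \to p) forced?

u: does not force it — u \nVdash \neg ((p \lor \neg p) \to p) since w is accessible from u and w \Vdash (p \lor \neg p) \to p.
v: forces it.
w: does not force it — w \nVdash \neg ((p \lor \neg p) \to p) since w is accessible from w and w \Vdash (p \lor \neg p) \to p.
Worlds forcing the formula: {v}.

1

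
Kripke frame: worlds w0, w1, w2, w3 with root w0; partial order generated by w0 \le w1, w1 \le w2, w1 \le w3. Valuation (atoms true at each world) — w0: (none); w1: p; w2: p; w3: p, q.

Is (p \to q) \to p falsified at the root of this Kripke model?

w0 \Vdash (p \to q) \to p: every world accessible from w0 that forces p \to q (namely w3) also forces p.
So the root w0 forces (p \to q) \to p; the model is not a countermodel.

No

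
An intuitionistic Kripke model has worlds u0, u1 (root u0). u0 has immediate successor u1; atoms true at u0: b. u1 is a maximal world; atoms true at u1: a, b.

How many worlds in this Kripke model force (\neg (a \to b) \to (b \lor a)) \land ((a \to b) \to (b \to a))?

1

u0: does not force it — u0 \nVdash (\neg (a \to b) \to (b \lor a)) \land ((a \to b) \to (b \to a)) since u0 fails (a \to b) \to (b \to a).
u1: forces it.
Worlds forcing the formula: {u1}.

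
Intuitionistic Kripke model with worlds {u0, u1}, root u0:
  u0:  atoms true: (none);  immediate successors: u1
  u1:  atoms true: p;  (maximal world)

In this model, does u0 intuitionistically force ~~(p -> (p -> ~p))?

u0 ||-/- ~~(p -> (p -> ~p)) since u0 is accessible from u0 and u0 ||- ~(p -> (p -> ~p)).
u0 ||- ~(p -> (p -> ~p)): no world accessible from u0 forces p -> (p -> ~p).

No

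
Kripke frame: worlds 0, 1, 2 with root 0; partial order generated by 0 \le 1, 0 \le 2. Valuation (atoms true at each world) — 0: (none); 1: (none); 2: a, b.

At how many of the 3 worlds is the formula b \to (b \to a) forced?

3

0: forces it.
1: forces it.
2: forces it.
Worlds forcing the formula: {0, 1, 2}.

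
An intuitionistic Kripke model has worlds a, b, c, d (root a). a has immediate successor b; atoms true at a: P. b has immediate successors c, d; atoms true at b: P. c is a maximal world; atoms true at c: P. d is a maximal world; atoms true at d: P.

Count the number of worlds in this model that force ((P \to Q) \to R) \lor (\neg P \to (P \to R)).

a: forces it.
b: forces it.
c: forces it.
d: forces it.
Worlds forcing the formula: {a, b, c, d}.

4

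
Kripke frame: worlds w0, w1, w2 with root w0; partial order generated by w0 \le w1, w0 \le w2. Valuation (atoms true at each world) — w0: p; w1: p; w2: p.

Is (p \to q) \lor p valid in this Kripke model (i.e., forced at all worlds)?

w0 \Vdash (p \to q) \lor p via the disjunct p.
Since the root w0 forces (p \to q) \lor p and forcing is persistent (monotone upward), every world forces it.

Yes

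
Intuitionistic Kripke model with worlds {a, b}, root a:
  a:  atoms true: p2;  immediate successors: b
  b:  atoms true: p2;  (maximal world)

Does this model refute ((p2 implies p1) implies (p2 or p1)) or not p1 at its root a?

No

a forces ((p2 implies p1) implies (p2 or p1)) or not p1 via the disjunct (p2 implies p1) implies (p2 or p1).
So the root a forces ((p2 implies p1) implies (p2 or p1)) or not p1; the model is not a countermodel.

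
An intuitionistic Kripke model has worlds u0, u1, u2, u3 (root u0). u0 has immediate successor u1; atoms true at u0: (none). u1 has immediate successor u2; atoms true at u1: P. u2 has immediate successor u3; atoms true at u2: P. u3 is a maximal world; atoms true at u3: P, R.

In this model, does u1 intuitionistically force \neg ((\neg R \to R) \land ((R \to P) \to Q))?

u1 \Vdash \neg ((\neg R \to R) \land ((R \to P) \to Q)): no world accessible from u1 forces (\neg R \to R) \land ((R \to P) \to Q).

Yes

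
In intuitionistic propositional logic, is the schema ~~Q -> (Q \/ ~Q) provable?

This is a variant of double-negation elimination (deriving excluded middle from double negation), which is not intuitionistically valid.
A Kripke countermodel: worlds u0, u1; order generated by u0 <= u1; atoms true at each world — u0:{}; u1:{Q}.
u0 ||-/- ~~Q -> (Q \/ ~Q): already at u0 itself, u0 ||- ~~Q but u0 ||-/- Q \/ ~Q.
u0 ||-/- Q \/ ~Q: neither disjunct is forced at u0.
u0 lacks atom Q, so u0 ||-/- Q.
So the root u0 does not force the formula.

No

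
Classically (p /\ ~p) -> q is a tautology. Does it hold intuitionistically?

Yes

This is an instance of ex falso quodlibet, which is intuitionistically derivable.
No world can force both p and ~p, so the antecedent p /\ ~p is never forced and the implication holds vacuously at every world.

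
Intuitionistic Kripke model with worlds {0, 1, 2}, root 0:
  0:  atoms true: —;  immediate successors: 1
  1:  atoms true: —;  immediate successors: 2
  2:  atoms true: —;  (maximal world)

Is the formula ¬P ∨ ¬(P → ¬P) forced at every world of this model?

0 ⊩ ¬P ∨ ¬(P → ¬P) via the disjunct ¬P.
Since the root 0 forces ¬P ∨ ¬(P → ¬P) and forcing is persistent (monotone upward), every world forces it.

Yes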